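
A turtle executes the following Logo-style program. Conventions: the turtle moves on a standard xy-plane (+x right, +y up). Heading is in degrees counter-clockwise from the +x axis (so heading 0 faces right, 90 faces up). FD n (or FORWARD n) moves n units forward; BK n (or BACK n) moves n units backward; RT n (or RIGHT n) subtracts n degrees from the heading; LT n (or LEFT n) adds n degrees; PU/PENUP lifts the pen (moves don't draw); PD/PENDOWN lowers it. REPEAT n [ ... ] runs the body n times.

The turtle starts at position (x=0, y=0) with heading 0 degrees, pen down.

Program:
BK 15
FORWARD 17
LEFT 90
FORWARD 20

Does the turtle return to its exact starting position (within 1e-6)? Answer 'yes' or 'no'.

Executing turtle program step by step:
Start: pos=(0,0), heading=0, pen down
BK 15: (0,0) -> (-15,0) [heading=0, draw]
FD 17: (-15,0) -> (2,0) [heading=0, draw]
LT 90: heading 0 -> 90
FD 20: (2,0) -> (2,20) [heading=90, draw]
Final: pos=(2,20), heading=90, 3 segment(s) drawn

Start position: (0, 0)
Final position: (2, 20)
Distance = 20.1; >= 1e-6 -> NOT closed

Answer: no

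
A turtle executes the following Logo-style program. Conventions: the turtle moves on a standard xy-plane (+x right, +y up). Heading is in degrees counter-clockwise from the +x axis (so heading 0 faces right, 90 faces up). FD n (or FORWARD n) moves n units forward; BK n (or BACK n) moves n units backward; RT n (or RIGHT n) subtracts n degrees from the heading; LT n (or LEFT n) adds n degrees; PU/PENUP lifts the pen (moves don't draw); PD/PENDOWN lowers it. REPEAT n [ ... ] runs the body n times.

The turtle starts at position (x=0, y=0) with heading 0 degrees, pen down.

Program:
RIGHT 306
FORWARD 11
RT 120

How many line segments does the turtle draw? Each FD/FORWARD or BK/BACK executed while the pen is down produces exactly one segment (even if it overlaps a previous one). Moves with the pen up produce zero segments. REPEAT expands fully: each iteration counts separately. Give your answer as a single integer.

Answer: 1

Derivation:
Executing turtle program step by step:
Start: pos=(0,0), heading=0, pen down
RT 306: heading 0 -> 54
FD 11: (0,0) -> (6.466,8.899) [heading=54, draw]
RT 120: heading 54 -> 294
Final: pos=(6.466,8.899), heading=294, 1 segment(s) drawn
Segments drawn: 1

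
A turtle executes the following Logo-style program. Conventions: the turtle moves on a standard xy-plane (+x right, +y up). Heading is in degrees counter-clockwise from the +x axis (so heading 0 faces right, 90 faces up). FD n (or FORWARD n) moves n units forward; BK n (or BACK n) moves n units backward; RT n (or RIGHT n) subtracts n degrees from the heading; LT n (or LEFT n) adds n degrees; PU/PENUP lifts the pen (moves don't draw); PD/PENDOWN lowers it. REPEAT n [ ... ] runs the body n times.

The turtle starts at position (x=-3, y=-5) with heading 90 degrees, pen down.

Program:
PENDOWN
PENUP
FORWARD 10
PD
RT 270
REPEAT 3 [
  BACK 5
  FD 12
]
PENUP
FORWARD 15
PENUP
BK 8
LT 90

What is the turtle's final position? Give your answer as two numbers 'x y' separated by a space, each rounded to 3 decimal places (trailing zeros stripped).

Executing turtle program step by step:
Start: pos=(-3,-5), heading=90, pen down
PD: pen down
PU: pen up
FD 10: (-3,-5) -> (-3,5) [heading=90, move]
PD: pen down
RT 270: heading 90 -> 180
REPEAT 3 [
  -- iteration 1/3 --
  BK 5: (-3,5) -> (2,5) [heading=180, draw]
  FD 12: (2,5) -> (-10,5) [heading=180, draw]
  -- iteration 2/3 --
  BK 5: (-10,5) -> (-5,5) [heading=180, draw]
  FD 12: (-5,5) -> (-17,5) [heading=180, draw]
  -- iteration 3/3 --
  BK 5: (-17,5) -> (-12,5) [heading=180, draw]
  FD 12: (-12,5) -> (-24,5) [heading=180, draw]
]
PU: pen up
FD 15: (-24,5) -> (-39,5) [heading=180, move]
PU: pen up
BK 8: (-39,5) -> (-31,5) [heading=180, move]
LT 90: heading 180 -> 270
Final: pos=(-31,5), heading=270, 6 segment(s) drawn

Answer: -31 5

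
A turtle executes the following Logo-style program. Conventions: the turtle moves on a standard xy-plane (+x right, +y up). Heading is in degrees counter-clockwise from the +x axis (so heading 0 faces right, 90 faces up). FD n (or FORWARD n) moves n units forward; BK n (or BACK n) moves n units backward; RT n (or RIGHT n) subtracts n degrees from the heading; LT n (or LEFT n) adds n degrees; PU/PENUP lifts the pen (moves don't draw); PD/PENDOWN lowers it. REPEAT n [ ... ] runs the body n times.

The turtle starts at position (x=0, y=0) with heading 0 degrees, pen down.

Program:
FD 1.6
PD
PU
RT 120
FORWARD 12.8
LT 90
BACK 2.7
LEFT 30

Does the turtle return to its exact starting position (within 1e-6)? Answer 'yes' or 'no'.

Executing turtle program step by step:
Start: pos=(0,0), heading=0, pen down
FD 1.6: (0,0) -> (1.6,0) [heading=0, draw]
PD: pen down
PU: pen up
RT 120: heading 0 -> 240
FD 12.8: (1.6,0) -> (-4.8,-11.085) [heading=240, move]
LT 90: heading 240 -> 330
BK 2.7: (-4.8,-11.085) -> (-7.138,-9.735) [heading=330, move]
LT 30: heading 330 -> 0
Final: pos=(-7.138,-9.735), heading=0, 1 segment(s) drawn

Start position: (0, 0)
Final position: (-7.138, -9.735)
Distance = 12.072; >= 1e-6 -> NOT closed

Answer: no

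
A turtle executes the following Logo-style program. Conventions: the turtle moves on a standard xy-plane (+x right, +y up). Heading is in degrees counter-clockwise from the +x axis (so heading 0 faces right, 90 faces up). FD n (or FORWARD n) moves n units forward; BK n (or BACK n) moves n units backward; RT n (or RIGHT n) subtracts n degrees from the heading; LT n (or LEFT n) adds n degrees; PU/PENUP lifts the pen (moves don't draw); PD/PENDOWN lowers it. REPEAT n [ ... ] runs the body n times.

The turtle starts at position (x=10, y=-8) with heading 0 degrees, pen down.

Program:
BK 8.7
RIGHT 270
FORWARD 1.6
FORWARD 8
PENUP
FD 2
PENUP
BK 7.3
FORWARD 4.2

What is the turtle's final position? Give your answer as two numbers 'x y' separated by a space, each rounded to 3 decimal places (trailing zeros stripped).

Executing turtle program step by step:
Start: pos=(10,-8), heading=0, pen down
BK 8.7: (10,-8) -> (1.3,-8) [heading=0, draw]
RT 270: heading 0 -> 90
FD 1.6: (1.3,-8) -> (1.3,-6.4) [heading=90, draw]
FD 8: (1.3,-6.4) -> (1.3,1.6) [heading=90, draw]
PU: pen up
FD 2: (1.3,1.6) -> (1.3,3.6) [heading=90, move]
PU: pen up
BK 7.3: (1.3,3.6) -> (1.3,-3.7) [heading=90, move]
FD 4.2: (1.3,-3.7) -> (1.3,0.5) [heading=90, move]
Final: pos=(1.3,0.5), heading=90, 3 segment(s) drawn

Answer: 1.3 0.5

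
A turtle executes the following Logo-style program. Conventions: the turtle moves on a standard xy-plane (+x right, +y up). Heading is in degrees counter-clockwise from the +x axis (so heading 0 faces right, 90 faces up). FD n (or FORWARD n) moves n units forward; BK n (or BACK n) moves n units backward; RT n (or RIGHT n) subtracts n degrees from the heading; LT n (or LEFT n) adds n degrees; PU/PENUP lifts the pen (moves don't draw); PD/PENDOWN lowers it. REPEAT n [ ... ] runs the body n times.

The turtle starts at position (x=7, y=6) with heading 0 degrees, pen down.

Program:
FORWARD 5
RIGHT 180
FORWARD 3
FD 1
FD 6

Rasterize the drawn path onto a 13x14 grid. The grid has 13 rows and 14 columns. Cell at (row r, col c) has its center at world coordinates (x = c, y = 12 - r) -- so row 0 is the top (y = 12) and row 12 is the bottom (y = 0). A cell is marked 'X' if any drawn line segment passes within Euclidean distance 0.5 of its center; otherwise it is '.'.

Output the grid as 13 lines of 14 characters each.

Segment 0: (7,6) -> (12,6)
Segment 1: (12,6) -> (9,6)
Segment 2: (9,6) -> (8,6)
Segment 3: (8,6) -> (2,6)

Answer: ..............
..............
..............
..............
..............
..............
..XXXXXXXXXXX.
..............
..............
..............
..............
..............
..............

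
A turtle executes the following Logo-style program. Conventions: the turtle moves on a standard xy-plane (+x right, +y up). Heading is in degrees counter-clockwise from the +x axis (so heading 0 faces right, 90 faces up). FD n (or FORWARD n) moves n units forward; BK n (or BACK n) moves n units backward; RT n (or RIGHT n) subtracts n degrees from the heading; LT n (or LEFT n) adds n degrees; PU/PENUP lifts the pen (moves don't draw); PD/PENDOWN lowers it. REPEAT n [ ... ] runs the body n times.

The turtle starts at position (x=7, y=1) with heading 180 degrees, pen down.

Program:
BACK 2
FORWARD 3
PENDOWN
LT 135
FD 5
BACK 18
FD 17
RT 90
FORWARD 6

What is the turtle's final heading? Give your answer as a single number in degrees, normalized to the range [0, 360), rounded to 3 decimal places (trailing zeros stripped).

Answer: 225

Derivation:
Executing turtle program step by step:
Start: pos=(7,1), heading=180, pen down
BK 2: (7,1) -> (9,1) [heading=180, draw]
FD 3: (9,1) -> (6,1) [heading=180, draw]
PD: pen down
LT 135: heading 180 -> 315
FD 5: (6,1) -> (9.536,-2.536) [heading=315, draw]
BK 18: (9.536,-2.536) -> (-3.192,10.192) [heading=315, draw]
FD 17: (-3.192,10.192) -> (8.828,-1.828) [heading=315, draw]
RT 90: heading 315 -> 225
FD 6: (8.828,-1.828) -> (4.586,-6.071) [heading=225, draw]
Final: pos=(4.586,-6.071), heading=225, 6 segment(s) drawn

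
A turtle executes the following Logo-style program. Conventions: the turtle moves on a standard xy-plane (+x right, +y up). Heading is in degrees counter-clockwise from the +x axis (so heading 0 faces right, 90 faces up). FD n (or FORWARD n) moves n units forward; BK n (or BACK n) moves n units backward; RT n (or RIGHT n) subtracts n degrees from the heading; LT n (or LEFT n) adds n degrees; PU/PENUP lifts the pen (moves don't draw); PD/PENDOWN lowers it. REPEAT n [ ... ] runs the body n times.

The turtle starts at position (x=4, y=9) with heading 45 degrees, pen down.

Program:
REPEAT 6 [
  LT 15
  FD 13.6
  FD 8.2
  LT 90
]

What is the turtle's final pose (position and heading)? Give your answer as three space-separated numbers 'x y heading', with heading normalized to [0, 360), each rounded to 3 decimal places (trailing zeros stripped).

Answer: -11.415 20.828 315

Derivation:
Executing turtle program step by step:
Start: pos=(4,9), heading=45, pen down
REPEAT 6 [
  -- iteration 1/6 --
  LT 15: heading 45 -> 60
  FD 13.6: (4,9) -> (10.8,20.778) [heading=60, draw]
  FD 8.2: (10.8,20.778) -> (14.9,27.879) [heading=60, draw]
  LT 90: heading 60 -> 150
  -- iteration 2/6 --
  LT 15: heading 150 -> 165
  FD 13.6: (14.9,27.879) -> (1.763,31.399) [heading=165, draw]
  FD 8.2: (1.763,31.399) -> (-6.157,33.522) [heading=165, draw]
  LT 90: heading 165 -> 255
  -- iteration 3/6 --
  LT 15: heading 255 -> 270
  FD 13.6: (-6.157,33.522) -> (-6.157,19.922) [heading=270, draw]
  FD 8.2: (-6.157,19.922) -> (-6.157,11.722) [heading=270, draw]
  LT 90: heading 270 -> 0
  -- iteration 4/6 --
  LT 15: heading 0 -> 15
  FD 13.6: (-6.157,11.722) -> (6.979,15.242) [heading=15, draw]
  FD 8.2: (6.979,15.242) -> (14.9,17.364) [heading=15, draw]
  LT 90: heading 15 -> 105
  -- iteration 5/6 --
  LT 15: heading 105 -> 120
  FD 13.6: (14.9,17.364) -> (8.1,29.142) [heading=120, draw]
  FD 8.2: (8.1,29.142) -> (4,36.243) [heading=120, draw]
  LT 90: heading 120 -> 210
  -- iteration 6/6 --
  LT 15: heading 210 -> 225
  FD 13.6: (4,36.243) -> (-5.617,26.627) [heading=225, draw]
  FD 8.2: (-5.617,26.627) -> (-11.415,20.828) [heading=225, draw]
  LT 90: heading 225 -> 315
]
Final: pos=(-11.415,20.828), heading=315, 12 segment(s) drawn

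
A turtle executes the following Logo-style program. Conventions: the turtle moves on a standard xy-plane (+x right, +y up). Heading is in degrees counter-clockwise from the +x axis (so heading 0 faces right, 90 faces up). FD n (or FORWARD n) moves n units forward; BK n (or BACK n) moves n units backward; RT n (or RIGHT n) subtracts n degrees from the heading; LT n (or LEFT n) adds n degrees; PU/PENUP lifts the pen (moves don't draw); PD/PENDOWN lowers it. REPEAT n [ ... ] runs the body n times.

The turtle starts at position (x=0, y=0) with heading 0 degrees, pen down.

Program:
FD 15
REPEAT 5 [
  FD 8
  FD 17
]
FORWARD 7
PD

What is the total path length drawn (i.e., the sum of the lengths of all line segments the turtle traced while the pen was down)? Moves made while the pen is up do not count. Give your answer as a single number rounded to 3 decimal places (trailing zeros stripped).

Answer: 147

Derivation:
Executing turtle program step by step:
Start: pos=(0,0), heading=0, pen down
FD 15: (0,0) -> (15,0) [heading=0, draw]
REPEAT 5 [
  -- iteration 1/5 --
  FD 8: (15,0) -> (23,0) [heading=0, draw]
  FD 17: (23,0) -> (40,0) [heading=0, draw]
  -- iteration 2/5 --
  FD 8: (40,0) -> (48,0) [heading=0, draw]
  FD 17: (48,0) -> (65,0) [heading=0, draw]
  -- iteration 3/5 --
  FD 8: (65,0) -> (73,0) [heading=0, draw]
  FD 17: (73,0) -> (90,0) [heading=0, draw]
  -- iteration 4/5 --
  FD 8: (90,0) -> (98,0) [heading=0, draw]
  FD 17: (98,0) -> (115,0) [heading=0, draw]
  -- iteration 5/5 --
  FD 8: (115,0) -> (123,0) [heading=0, draw]
  FD 17: (123,0) -> (140,0) [heading=0, draw]
]
FD 7: (140,0) -> (147,0) [heading=0, draw]
PD: pen down
Final: pos=(147,0), heading=0, 12 segment(s) drawn

Segment lengths:
  seg 1: (0,0) -> (15,0), length = 15
  seg 2: (15,0) -> (23,0), length = 8
  seg 3: (23,0) -> (40,0), length = 17
  seg 4: (40,0) -> (48,0), length = 8
  seg 5: (48,0) -> (65,0), length = 17
  seg 6: (65,0) -> (73,0), length = 8
  seg 7: (73,0) -> (90,0), length = 17
  seg 8: (90,0) -> (98,0), length = 8
  seg 9: (98,0) -> (115,0), length = 17
  seg 10: (115,0) -> (123,0), length = 8
  seg 11: (123,0) -> (140,0), length = 17
  seg 12: (140,0) -> (147,0), length = 7
Total = 147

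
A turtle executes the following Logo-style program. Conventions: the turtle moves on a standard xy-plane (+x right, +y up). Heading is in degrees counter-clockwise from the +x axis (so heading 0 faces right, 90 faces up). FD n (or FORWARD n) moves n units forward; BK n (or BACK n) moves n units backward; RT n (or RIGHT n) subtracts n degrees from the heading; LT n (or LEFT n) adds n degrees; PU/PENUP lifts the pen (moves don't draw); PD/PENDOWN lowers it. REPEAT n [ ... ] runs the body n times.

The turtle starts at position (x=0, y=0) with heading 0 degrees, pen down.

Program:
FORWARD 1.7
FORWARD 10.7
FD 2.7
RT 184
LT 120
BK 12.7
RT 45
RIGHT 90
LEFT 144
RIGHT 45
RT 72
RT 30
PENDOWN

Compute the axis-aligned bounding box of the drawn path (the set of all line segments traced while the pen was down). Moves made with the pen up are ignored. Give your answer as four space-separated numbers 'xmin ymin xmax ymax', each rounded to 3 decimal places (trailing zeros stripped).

Answer: 0 0 15.1 11.415

Derivation:
Executing turtle program step by step:
Start: pos=(0,0), heading=0, pen down
FD 1.7: (0,0) -> (1.7,0) [heading=0, draw]
FD 10.7: (1.7,0) -> (12.4,0) [heading=0, draw]
FD 2.7: (12.4,0) -> (15.1,0) [heading=0, draw]
RT 184: heading 0 -> 176
LT 120: heading 176 -> 296
BK 12.7: (15.1,0) -> (9.533,11.415) [heading=296, draw]
RT 45: heading 296 -> 251
RT 90: heading 251 -> 161
LT 144: heading 161 -> 305
RT 45: heading 305 -> 260
RT 72: heading 260 -> 188
RT 30: heading 188 -> 158
PD: pen down
Final: pos=(9.533,11.415), heading=158, 4 segment(s) drawn

Segment endpoints: x in {0, 1.7, 9.533, 12.4, 15.1}, y in {0, 11.415}
xmin=0, ymin=0, xmax=15.1, ymax=11.415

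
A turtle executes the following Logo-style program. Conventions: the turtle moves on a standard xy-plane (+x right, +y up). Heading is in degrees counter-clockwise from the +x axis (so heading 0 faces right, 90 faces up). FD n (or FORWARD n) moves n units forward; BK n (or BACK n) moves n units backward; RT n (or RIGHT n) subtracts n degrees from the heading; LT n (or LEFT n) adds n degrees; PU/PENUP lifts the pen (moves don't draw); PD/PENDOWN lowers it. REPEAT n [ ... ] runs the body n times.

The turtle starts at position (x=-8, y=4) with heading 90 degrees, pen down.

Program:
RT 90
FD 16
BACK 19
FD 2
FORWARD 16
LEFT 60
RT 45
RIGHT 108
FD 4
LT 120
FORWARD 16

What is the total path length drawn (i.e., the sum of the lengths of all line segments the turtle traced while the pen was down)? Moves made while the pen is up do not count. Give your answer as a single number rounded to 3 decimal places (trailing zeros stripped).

Answer: 73

Derivation:
Executing turtle program step by step:
Start: pos=(-8,4), heading=90, pen down
RT 90: heading 90 -> 0
FD 16: (-8,4) -> (8,4) [heading=0, draw]
BK 19: (8,4) -> (-11,4) [heading=0, draw]
FD 2: (-11,4) -> (-9,4) [heading=0, draw]
FD 16: (-9,4) -> (7,4) [heading=0, draw]
LT 60: heading 0 -> 60
RT 45: heading 60 -> 15
RT 108: heading 15 -> 267
FD 4: (7,4) -> (6.791,0.005) [heading=267, draw]
LT 120: heading 267 -> 27
FD 16: (6.791,0.005) -> (21.047,7.269) [heading=27, draw]
Final: pos=(21.047,7.269), heading=27, 6 segment(s) drawn

Segment lengths:
  seg 1: (-8,4) -> (8,4), length = 16
  seg 2: (8,4) -> (-11,4), length = 19
  seg 3: (-11,4) -> (-9,4), length = 2
  seg 4: (-9,4) -> (7,4), length = 16
  seg 5: (7,4) -> (6.791,0.005), length = 4
  seg 6: (6.791,0.005) -> (21.047,7.269), length = 16
Total = 73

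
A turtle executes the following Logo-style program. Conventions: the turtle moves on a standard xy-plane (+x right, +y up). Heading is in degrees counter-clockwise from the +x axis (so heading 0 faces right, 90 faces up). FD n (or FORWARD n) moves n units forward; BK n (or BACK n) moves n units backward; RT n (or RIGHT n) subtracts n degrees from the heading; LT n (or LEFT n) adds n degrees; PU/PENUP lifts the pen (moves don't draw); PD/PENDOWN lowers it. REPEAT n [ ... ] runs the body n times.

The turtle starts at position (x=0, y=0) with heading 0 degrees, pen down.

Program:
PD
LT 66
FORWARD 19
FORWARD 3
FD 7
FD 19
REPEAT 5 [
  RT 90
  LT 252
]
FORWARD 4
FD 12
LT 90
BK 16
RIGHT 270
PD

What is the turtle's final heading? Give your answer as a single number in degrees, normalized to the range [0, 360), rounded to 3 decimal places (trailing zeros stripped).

Executing turtle program step by step:
Start: pos=(0,0), heading=0, pen down
PD: pen down
LT 66: heading 0 -> 66
FD 19: (0,0) -> (7.728,17.357) [heading=66, draw]
FD 3: (7.728,17.357) -> (8.948,20.098) [heading=66, draw]
FD 7: (8.948,20.098) -> (11.795,26.493) [heading=66, draw]
FD 19: (11.795,26.493) -> (19.523,43.85) [heading=66, draw]
REPEAT 5 [
  -- iteration 1/5 --
  RT 90: heading 66 -> 336
  LT 252: heading 336 -> 228
  -- iteration 2/5 --
  RT 90: heading 228 -> 138
  LT 252: heading 138 -> 30
  -- iteration 3/5 --
  RT 90: heading 30 -> 300
  LT 252: heading 300 -> 192
  -- iteration 4/5 --
  RT 90: heading 192 -> 102
  LT 252: heading 102 -> 354
  -- iteration 5/5 --
  RT 90: heading 354 -> 264
  LT 252: heading 264 -> 156
]
FD 4: (19.523,43.85) -> (15.869,45.477) [heading=156, draw]
FD 12: (15.869,45.477) -> (4.907,50.358) [heading=156, draw]
LT 90: heading 156 -> 246
BK 16: (4.907,50.358) -> (11.414,64.975) [heading=246, draw]
RT 270: heading 246 -> 336
PD: pen down
Final: pos=(11.414,64.975), heading=336, 7 segment(s) drawn

Answer: 336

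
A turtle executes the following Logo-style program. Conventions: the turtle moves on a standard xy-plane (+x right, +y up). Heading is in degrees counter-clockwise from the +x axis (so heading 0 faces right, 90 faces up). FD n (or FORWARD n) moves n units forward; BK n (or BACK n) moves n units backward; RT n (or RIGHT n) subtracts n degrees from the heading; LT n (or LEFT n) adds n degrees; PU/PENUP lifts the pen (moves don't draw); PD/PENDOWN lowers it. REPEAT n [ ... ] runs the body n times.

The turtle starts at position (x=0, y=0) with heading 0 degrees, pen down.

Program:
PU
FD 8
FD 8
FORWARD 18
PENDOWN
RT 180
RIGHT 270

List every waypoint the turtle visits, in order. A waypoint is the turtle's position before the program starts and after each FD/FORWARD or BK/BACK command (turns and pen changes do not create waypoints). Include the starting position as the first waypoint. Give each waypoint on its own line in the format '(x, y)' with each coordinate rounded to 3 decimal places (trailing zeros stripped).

Answer: (0, 0)
(8, 0)
(16, 0)
(34, 0)

Derivation:
Executing turtle program step by step:
Start: pos=(0,0), heading=0, pen down
PU: pen up
FD 8: (0,0) -> (8,0) [heading=0, move]
FD 8: (8,0) -> (16,0) [heading=0, move]
FD 18: (16,0) -> (34,0) [heading=0, move]
PD: pen down
RT 180: heading 0 -> 180
RT 270: heading 180 -> 270
Final: pos=(34,0), heading=270, 0 segment(s) drawn
Waypoints (4 total):
(0, 0)
(8, 0)
(16, 0)
(34, 0)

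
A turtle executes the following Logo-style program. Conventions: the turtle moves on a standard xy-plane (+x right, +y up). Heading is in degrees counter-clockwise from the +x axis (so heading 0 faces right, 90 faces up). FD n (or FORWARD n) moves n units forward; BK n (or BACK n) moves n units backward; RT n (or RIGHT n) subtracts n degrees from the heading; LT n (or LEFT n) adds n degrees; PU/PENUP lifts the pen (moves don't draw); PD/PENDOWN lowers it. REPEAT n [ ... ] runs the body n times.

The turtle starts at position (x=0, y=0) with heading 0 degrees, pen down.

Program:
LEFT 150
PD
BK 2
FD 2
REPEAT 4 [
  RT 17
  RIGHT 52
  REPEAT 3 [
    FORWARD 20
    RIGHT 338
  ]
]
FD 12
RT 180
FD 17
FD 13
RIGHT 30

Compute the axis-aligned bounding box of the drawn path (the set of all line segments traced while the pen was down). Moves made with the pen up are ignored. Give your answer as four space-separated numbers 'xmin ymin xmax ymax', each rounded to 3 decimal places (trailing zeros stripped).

Answer: -42.612 -1 3.129 233.484

Derivation:
Executing turtle program step by step:
Start: pos=(0,0), heading=0, pen down
LT 150: heading 0 -> 150
PD: pen down
BK 2: (0,0) -> (1.732,-1) [heading=150, draw]
FD 2: (1.732,-1) -> (0,0) [heading=150, draw]
REPEAT 4 [
  -- iteration 1/4 --
  RT 17: heading 150 -> 133
  RT 52: heading 133 -> 81
  REPEAT 3 [
    -- iteration 1/3 --
    FD 20: (0,0) -> (3.129,19.754) [heading=81, draw]
    RT 338: heading 81 -> 103
    -- iteration 2/3 --
    FD 20: (3.129,19.754) -> (-1.37,39.241) [heading=103, draw]
    RT 338: heading 103 -> 125
    -- iteration 3/3 --
    FD 20: (-1.37,39.241) -> (-12.842,55.624) [heading=125, draw]
    RT 338: heading 125 -> 147
  ]
  -- iteration 2/4 --
  RT 17: heading 147 -> 130
  RT 52: heading 130 -> 78
  REPEAT 3 [
    -- iteration 1/3 --
    FD 20: (-12.842,55.624) -> (-8.684,75.187) [heading=78, draw]
    RT 338: heading 78 -> 100
    -- iteration 2/3 --
    FD 20: (-8.684,75.187) -> (-12.157,94.883) [heading=100, draw]
    RT 338: heading 100 -> 122
    -- iteration 3/3 --
    FD 20: (-12.157,94.883) -> (-22.755,111.844) [heading=122, draw]
    RT 338: heading 122 -> 144
  ]
  -- iteration 3/4 --
  RT 17: heading 144 -> 127
  RT 52: heading 127 -> 75
  REPEAT 3 [
    -- iteration 1/3 --
    FD 20: (-22.755,111.844) -> (-17.579,131.163) [heading=75, draw]
    RT 338: heading 75 -> 97
    -- iteration 2/3 --
    FD 20: (-17.579,131.163) -> (-20.016,151.014) [heading=97, draw]
    RT 338: heading 97 -> 119
    -- iteration 3/3 --
    FD 20: (-20.016,151.014) -> (-29.712,168.506) [heading=119, draw]
    RT 338: heading 119 -> 141
  ]
  -- iteration 4/4 --
  RT 17: heading 141 -> 124
  RT 52: heading 124 -> 72
  REPEAT 3 [
    -- iteration 1/3 --
    FD 20: (-29.712,168.506) -> (-23.532,187.527) [heading=72, draw]
    RT 338: heading 72 -> 94
    -- iteration 2/3 --
    FD 20: (-23.532,187.527) -> (-24.927,207.479) [heading=94, draw]
    RT 338: heading 94 -> 116
    -- iteration 3/3 --
    FD 20: (-24.927,207.479) -> (-33.694,225.454) [heading=116, draw]
    RT 338: heading 116 -> 138
  ]
]
FD 12: (-33.694,225.454) -> (-42.612,233.484) [heading=138, draw]
RT 180: heading 138 -> 318
FD 17: (-42.612,233.484) -> (-29.979,222.109) [heading=318, draw]
FD 13: (-29.979,222.109) -> (-20.318,213.41) [heading=318, draw]
RT 30: heading 318 -> 288
Final: pos=(-20.318,213.41), heading=288, 17 segment(s) drawn

Segment endpoints: x in {-42.612, -33.694, -29.979, -29.712, -24.927, -23.532, -22.755, -20.318, -20.016, -17.579, -12.842, -12.157, -8.684, -1.37, 0, 1.732, 3.129}, y in {-1, 0, 19.754, 39.241, 55.624, 75.187, 94.883, 111.844, 131.163, 151.014, 168.506, 187.527, 207.479, 213.41, 222.109, 225.454, 233.484}
xmin=-42.612, ymin=-1, xmax=3.129, ymax=233.484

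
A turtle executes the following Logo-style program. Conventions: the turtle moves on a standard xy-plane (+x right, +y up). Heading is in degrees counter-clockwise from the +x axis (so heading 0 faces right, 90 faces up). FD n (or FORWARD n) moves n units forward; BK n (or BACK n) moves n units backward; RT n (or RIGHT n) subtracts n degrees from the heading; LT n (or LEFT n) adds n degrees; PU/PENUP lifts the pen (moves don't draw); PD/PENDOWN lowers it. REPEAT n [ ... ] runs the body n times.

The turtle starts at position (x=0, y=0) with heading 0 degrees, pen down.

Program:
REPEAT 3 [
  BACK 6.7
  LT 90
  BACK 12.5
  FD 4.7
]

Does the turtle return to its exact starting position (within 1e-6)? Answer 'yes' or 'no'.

Executing turtle program step by step:
Start: pos=(0,0), heading=0, pen down
REPEAT 3 [
  -- iteration 1/3 --
  BK 6.7: (0,0) -> (-6.7,0) [heading=0, draw]
  LT 90: heading 0 -> 90
  BK 12.5: (-6.7,0) -> (-6.7,-12.5) [heading=90, draw]
  FD 4.7: (-6.7,-12.5) -> (-6.7,-7.8) [heading=90, draw]
  -- iteration 2/3 --
  BK 6.7: (-6.7,-7.8) -> (-6.7,-14.5) [heading=90, draw]
  LT 90: heading 90 -> 180
  BK 12.5: (-6.7,-14.5) -> (5.8,-14.5) [heading=180, draw]
  FD 4.7: (5.8,-14.5) -> (1.1,-14.5) [heading=180, draw]
  -- iteration 3/3 --
  BK 6.7: (1.1,-14.5) -> (7.8,-14.5) [heading=180, draw]
  LT 90: heading 180 -> 270
  BK 12.5: (7.8,-14.5) -> (7.8,-2) [heading=270, draw]
  FD 4.7: (7.8,-2) -> (7.8,-6.7) [heading=270, draw]
]
Final: pos=(7.8,-6.7), heading=270, 9 segment(s) drawn

Start position: (0, 0)
Final position: (7.8, -6.7)
Distance = 10.283; >= 1e-6 -> NOT closed

Answer: no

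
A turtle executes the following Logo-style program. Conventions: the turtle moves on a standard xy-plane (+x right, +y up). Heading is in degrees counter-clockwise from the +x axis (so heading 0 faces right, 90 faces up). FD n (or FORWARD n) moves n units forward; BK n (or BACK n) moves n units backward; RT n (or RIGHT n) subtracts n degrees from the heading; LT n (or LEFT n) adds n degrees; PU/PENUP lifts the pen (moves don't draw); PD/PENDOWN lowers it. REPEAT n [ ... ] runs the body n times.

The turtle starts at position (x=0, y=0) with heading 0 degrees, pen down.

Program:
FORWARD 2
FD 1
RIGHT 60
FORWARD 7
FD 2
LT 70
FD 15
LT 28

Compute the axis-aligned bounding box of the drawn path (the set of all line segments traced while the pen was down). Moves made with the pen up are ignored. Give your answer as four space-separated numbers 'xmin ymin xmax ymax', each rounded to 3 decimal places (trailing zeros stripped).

Answer: 0 -7.794 22.272 0

Derivation:
Executing turtle program step by step:
Start: pos=(0,0), heading=0, pen down
FD 2: (0,0) -> (2,0) [heading=0, draw]
FD 1: (2,0) -> (3,0) [heading=0, draw]
RT 60: heading 0 -> 300
FD 7: (3,0) -> (6.5,-6.062) [heading=300, draw]
FD 2: (6.5,-6.062) -> (7.5,-7.794) [heading=300, draw]
LT 70: heading 300 -> 10
FD 15: (7.5,-7.794) -> (22.272,-5.19) [heading=10, draw]
LT 28: heading 10 -> 38
Final: pos=(22.272,-5.19), heading=38, 5 segment(s) drawn

Segment endpoints: x in {0, 2, 3, 6.5, 7.5, 22.272}, y in {-7.794, -6.062, -5.19, 0}
xmin=0, ymin=-7.794, xmax=22.272, ymax=0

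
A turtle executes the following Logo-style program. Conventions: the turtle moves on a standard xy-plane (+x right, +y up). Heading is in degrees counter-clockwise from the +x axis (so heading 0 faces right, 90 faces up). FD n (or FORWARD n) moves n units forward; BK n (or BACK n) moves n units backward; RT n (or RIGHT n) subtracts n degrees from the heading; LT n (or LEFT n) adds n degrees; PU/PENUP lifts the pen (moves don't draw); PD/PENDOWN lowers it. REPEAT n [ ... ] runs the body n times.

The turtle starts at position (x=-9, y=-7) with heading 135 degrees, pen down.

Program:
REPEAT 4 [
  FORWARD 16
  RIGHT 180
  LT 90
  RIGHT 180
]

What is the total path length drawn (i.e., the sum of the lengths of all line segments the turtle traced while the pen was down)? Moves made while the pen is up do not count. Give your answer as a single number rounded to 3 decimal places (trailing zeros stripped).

Answer: 64

Derivation:
Executing turtle program step by step:
Start: pos=(-9,-7), heading=135, pen down
REPEAT 4 [
  -- iteration 1/4 --
  FD 16: (-9,-7) -> (-20.314,4.314) [heading=135, draw]
  RT 180: heading 135 -> 315
  LT 90: heading 315 -> 45
  RT 180: heading 45 -> 225
  -- iteration 2/4 --
  FD 16: (-20.314,4.314) -> (-31.627,-7) [heading=225, draw]
  RT 180: heading 225 -> 45
  LT 90: heading 45 -> 135
  RT 180: heading 135 -> 315
  -- iteration 3/4 --
  FD 16: (-31.627,-7) -> (-20.314,-18.314) [heading=315, draw]
  RT 180: heading 315 -> 135
  LT 90: heading 135 -> 225
  RT 180: heading 225 -> 45
  -- iteration 4/4 --
  FD 16: (-20.314,-18.314) -> (-9,-7) [heading=45, draw]
  RT 180: heading 45 -> 225
  LT 90: heading 225 -> 315
  RT 180: heading 315 -> 135
]
Final: pos=(-9,-7), heading=135, 4 segment(s) drawn

Segment lengths:
  seg 1: (-9,-7) -> (-20.314,4.314), length = 16
  seg 2: (-20.314,4.314) -> (-31.627,-7), length = 16
  seg 3: (-31.627,-7) -> (-20.314,-18.314), length = 16
  seg 4: (-20.314,-18.314) -> (-9,-7), length = 16
Total = 64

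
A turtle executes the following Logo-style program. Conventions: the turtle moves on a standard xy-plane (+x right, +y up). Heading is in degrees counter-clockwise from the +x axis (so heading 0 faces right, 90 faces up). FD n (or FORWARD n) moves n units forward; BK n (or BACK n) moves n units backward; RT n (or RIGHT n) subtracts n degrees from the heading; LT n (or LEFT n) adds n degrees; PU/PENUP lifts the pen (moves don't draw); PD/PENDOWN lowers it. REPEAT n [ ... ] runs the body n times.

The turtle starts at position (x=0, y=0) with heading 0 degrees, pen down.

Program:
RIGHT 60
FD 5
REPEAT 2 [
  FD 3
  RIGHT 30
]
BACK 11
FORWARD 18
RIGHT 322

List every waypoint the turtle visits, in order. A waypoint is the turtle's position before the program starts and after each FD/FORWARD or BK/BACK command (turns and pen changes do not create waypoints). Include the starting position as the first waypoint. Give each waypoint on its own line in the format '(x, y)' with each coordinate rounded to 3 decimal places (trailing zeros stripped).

Answer: (0, 0)
(2.5, -4.33)
(4, -6.928)
(4, -9.928)
(9.5, -0.402)
(0.5, -15.99)

Derivation:
Executing turtle program step by step:
Start: pos=(0,0), heading=0, pen down
RT 60: heading 0 -> 300
FD 5: (0,0) -> (2.5,-4.33) [heading=300, draw]
REPEAT 2 [
  -- iteration 1/2 --
  FD 3: (2.5,-4.33) -> (4,-6.928) [heading=300, draw]
  RT 30: heading 300 -> 270
  -- iteration 2/2 --
  FD 3: (4,-6.928) -> (4,-9.928) [heading=270, draw]
  RT 30: heading 270 -> 240
]
BK 11: (4,-9.928) -> (9.5,-0.402) [heading=240, draw]
FD 18: (9.5,-0.402) -> (0.5,-15.99) [heading=240, draw]
RT 322: heading 240 -> 278
Final: pos=(0.5,-15.99), heading=278, 5 segment(s) drawn
Waypoints (6 total):
(0, 0)
(2.5, -4.33)
(4, -6.928)
(4, -9.928)
(9.5, -0.402)
(0.5, -15.99)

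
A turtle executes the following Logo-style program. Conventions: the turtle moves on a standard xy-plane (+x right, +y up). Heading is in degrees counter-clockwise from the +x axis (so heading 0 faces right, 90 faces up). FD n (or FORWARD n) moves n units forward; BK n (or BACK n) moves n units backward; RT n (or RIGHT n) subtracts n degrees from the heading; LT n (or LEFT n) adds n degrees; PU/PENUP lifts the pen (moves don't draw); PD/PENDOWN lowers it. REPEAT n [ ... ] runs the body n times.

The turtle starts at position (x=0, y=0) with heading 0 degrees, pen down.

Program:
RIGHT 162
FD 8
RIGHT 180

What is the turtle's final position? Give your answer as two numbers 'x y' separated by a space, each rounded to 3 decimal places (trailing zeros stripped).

Answer: -7.608 -2.472

Derivation:
Executing turtle program step by step:
Start: pos=(0,0), heading=0, pen down
RT 162: heading 0 -> 198
FD 8: (0,0) -> (-7.608,-2.472) [heading=198, draw]
RT 180: heading 198 -> 18
Final: pos=(-7.608,-2.472), heading=18, 1 segment(s) drawn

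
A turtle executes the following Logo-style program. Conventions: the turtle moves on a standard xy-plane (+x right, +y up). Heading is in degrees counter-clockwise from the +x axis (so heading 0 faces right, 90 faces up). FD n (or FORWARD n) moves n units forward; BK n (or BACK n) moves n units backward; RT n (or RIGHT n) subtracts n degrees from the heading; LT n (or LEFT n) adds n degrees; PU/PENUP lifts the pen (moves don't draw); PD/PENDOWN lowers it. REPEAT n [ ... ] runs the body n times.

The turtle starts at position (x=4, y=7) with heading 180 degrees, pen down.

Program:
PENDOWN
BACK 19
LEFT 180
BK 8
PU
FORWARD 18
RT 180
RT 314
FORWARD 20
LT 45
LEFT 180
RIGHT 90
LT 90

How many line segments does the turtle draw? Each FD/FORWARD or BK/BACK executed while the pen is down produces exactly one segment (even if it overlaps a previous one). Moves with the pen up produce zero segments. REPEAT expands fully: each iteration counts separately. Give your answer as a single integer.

Answer: 2

Derivation:
Executing turtle program step by step:
Start: pos=(4,7), heading=180, pen down
PD: pen down
BK 19: (4,7) -> (23,7) [heading=180, draw]
LT 180: heading 180 -> 0
BK 8: (23,7) -> (15,7) [heading=0, draw]
PU: pen up
FD 18: (15,7) -> (33,7) [heading=0, move]
RT 180: heading 0 -> 180
RT 314: heading 180 -> 226
FD 20: (33,7) -> (19.107,-7.387) [heading=226, move]
LT 45: heading 226 -> 271
LT 180: heading 271 -> 91
RT 90: heading 91 -> 1
LT 90: heading 1 -> 91
Final: pos=(19.107,-7.387), heading=91, 2 segment(s) drawn
Segments drawn: 2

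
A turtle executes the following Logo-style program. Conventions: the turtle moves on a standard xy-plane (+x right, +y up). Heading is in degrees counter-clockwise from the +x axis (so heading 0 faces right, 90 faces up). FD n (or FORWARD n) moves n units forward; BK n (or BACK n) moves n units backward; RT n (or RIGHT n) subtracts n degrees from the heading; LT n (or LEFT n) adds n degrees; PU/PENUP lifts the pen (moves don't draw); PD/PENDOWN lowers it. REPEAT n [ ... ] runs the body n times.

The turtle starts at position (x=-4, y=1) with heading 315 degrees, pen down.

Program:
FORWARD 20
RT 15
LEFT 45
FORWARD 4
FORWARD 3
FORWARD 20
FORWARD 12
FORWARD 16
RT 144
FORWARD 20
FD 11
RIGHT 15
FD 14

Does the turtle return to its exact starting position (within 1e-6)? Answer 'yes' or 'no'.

Answer: no

Derivation:
Executing turtle program step by step:
Start: pos=(-4,1), heading=315, pen down
FD 20: (-4,1) -> (10.142,-13.142) [heading=315, draw]
RT 15: heading 315 -> 300
LT 45: heading 300 -> 345
FD 4: (10.142,-13.142) -> (14.006,-14.177) [heading=345, draw]
FD 3: (14.006,-14.177) -> (16.904,-14.954) [heading=345, draw]
FD 20: (16.904,-14.954) -> (36.222,-20.13) [heading=345, draw]
FD 12: (36.222,-20.13) -> (47.813,-23.236) [heading=345, draw]
FD 16: (47.813,-23.236) -> (63.268,-27.377) [heading=345, draw]
RT 144: heading 345 -> 201
FD 20: (63.268,-27.377) -> (44.596,-34.545) [heading=201, draw]
FD 11: (44.596,-34.545) -> (34.327,-38.487) [heading=201, draw]
RT 15: heading 201 -> 186
FD 14: (34.327,-38.487) -> (20.404,-39.95) [heading=186, draw]
Final: pos=(20.404,-39.95), heading=186, 9 segment(s) drawn

Start position: (-4, 1)
Final position: (20.404, -39.95)
Distance = 47.67; >= 1e-6 -> NOT closed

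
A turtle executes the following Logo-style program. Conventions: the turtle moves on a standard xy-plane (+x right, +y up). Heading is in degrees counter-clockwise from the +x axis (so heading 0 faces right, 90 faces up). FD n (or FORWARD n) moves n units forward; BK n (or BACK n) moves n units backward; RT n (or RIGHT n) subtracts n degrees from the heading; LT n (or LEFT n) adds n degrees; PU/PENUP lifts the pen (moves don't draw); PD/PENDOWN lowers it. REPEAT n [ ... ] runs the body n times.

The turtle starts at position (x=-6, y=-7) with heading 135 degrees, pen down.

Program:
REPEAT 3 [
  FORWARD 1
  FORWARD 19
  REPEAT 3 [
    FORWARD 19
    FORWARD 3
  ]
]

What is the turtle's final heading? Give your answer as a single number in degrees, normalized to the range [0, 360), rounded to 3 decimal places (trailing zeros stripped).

Answer: 135

Derivation:
Executing turtle program step by step:
Start: pos=(-6,-7), heading=135, pen down
REPEAT 3 [
  -- iteration 1/3 --
  FD 1: (-6,-7) -> (-6.707,-6.293) [heading=135, draw]
  FD 19: (-6.707,-6.293) -> (-20.142,7.142) [heading=135, draw]
  REPEAT 3 [
    -- iteration 1/3 --
    FD 19: (-20.142,7.142) -> (-33.577,20.577) [heading=135, draw]
    FD 3: (-33.577,20.577) -> (-35.698,22.698) [heading=135, draw]
    -- iteration 2/3 --
    FD 19: (-35.698,22.698) -> (-49.134,36.134) [heading=135, draw]
    FD 3: (-49.134,36.134) -> (-51.255,38.255) [heading=135, draw]
    -- iteration 3/3 --
    FD 19: (-51.255,38.255) -> (-64.69,51.69) [heading=135, draw]
    FD 3: (-64.69,51.69) -> (-66.811,53.811) [heading=135, draw]
  ]
  -- iteration 2/3 --
  FD 1: (-66.811,53.811) -> (-67.518,54.518) [heading=135, draw]
  FD 19: (-67.518,54.518) -> (-80.953,67.953) [heading=135, draw]
  REPEAT 3 [
    -- iteration 1/3 --
    FD 19: (-80.953,67.953) -> (-94.388,81.388) [heading=135, draw]
    FD 3: (-94.388,81.388) -> (-96.51,83.51) [heading=135, draw]
    -- iteration 2/3 --
    FD 19: (-96.51,83.51) -> (-109.945,96.945) [heading=135, draw]
    FD 3: (-109.945,96.945) -> (-112.066,99.066) [heading=135, draw]
    -- iteration 3/3 --
    FD 19: (-112.066,99.066) -> (-125.501,112.501) [heading=135, draw]
    FD 3: (-125.501,112.501) -> (-127.622,114.622) [heading=135, draw]
  ]
  -- iteration 3/3 --
  FD 1: (-127.622,114.622) -> (-128.329,115.329) [heading=135, draw]
  FD 19: (-128.329,115.329) -> (-141.765,128.765) [heading=135, draw]
  REPEAT 3 [
    -- iteration 1/3 --
    FD 19: (-141.765,128.765) -> (-155.2,142.2) [heading=135, draw]
    FD 3: (-155.2,142.2) -> (-157.321,144.321) [heading=135, draw]
    -- iteration 2/3 --
    FD 19: (-157.321,144.321) -> (-170.756,157.756) [heading=135, draw]
    FD 3: (-170.756,157.756) -> (-172.877,159.877) [heading=135, draw]
    -- iteration 3/3 --
    FD 19: (-172.877,159.877) -> (-186.312,173.312) [heading=135, draw]
    FD 3: (-186.312,173.312) -> (-188.434,175.434) [heading=135, draw]
  ]
]
Final: pos=(-188.434,175.434), heading=135, 24 segment(s) drawn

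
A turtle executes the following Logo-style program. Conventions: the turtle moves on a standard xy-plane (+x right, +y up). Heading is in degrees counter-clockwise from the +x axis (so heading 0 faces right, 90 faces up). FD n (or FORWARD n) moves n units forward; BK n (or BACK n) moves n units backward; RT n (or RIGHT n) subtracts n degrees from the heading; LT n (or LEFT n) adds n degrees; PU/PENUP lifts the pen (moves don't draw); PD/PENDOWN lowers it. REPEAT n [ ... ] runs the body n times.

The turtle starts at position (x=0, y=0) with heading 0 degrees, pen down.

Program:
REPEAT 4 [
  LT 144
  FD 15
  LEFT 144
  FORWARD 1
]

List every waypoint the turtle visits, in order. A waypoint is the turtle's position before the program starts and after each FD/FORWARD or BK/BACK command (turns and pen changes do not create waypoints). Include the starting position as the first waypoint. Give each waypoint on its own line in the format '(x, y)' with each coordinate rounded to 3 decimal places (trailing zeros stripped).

Executing turtle program step by step:
Start: pos=(0,0), heading=0, pen down
REPEAT 4 [
  -- iteration 1/4 --
  LT 144: heading 0 -> 144
  FD 15: (0,0) -> (-12.135,8.817) [heading=144, draw]
  LT 144: heading 144 -> 288
  FD 1: (-12.135,8.817) -> (-11.826,7.866) [heading=288, draw]
  -- iteration 2/4 --
  LT 144: heading 288 -> 72
  FD 15: (-11.826,7.866) -> (-7.191,22.132) [heading=72, draw]
  LT 144: heading 72 -> 216
  FD 1: (-7.191,22.132) -> (-8,21.544) [heading=216, draw]
  -- iteration 3/4 --
  LT 144: heading 216 -> 0
  FD 15: (-8,21.544) -> (7,21.544) [heading=0, draw]
  LT 144: heading 0 -> 144
  FD 1: (7,21.544) -> (6.191,22.132) [heading=144, draw]
  -- iteration 4/4 --
  LT 144: heading 144 -> 288
  FD 15: (6.191,22.132) -> (10.826,7.866) [heading=288, draw]
  LT 144: heading 288 -> 72
  FD 1: (10.826,7.866) -> (11.135,8.817) [heading=72, draw]
]
Final: pos=(11.135,8.817), heading=72, 8 segment(s) drawn
Waypoints (9 total):
(0, 0)
(-12.135, 8.817)
(-11.826, 7.866)
(-7.191, 22.132)
(-8, 21.544)
(7, 21.544)
(6.191, 22.132)
(10.826, 7.866)
(11.135, 8.817)

Answer: (0, 0)
(-12.135, 8.817)
(-11.826, 7.866)
(-7.191, 22.132)
(-8, 21.544)
(7, 21.544)
(6.191, 22.132)
(10.826, 7.866)
(11.135, 8.817)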